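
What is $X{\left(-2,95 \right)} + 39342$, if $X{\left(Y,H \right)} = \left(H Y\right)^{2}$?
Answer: $75442$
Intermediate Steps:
$X{\left(Y,H \right)} = H^{2} Y^{2}$
$X{\left(-2,95 \right)} + 39342 = 95^{2} \left(-2\right)^{2} + 39342 = 9025 \cdot 4 + 39342 = 36100 + 39342 = 75442$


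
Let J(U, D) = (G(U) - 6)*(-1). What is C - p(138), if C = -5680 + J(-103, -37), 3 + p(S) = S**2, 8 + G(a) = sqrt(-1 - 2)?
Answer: -24707 - I*sqrt(3) ≈ -24707.0 - 1.732*I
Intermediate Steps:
G(a) = -8 + I*sqrt(3) (G(a) = -8 + sqrt(-1 - 2) = -8 + sqrt(-3) = -8 + I*sqrt(3))
J(U, D) = 14 - I*sqrt(3) (J(U, D) = ((-8 + I*sqrt(3)) - 6)*(-1) = (-14 + I*sqrt(3))*(-1) = 14 - I*sqrt(3))
p(S) = -3 + S**2
C = -5666 - I*sqrt(3) (C = -5680 + (14 - I*sqrt(3)) = -5666 - I*sqrt(3) ≈ -5666.0 - 1.732*I)
C - p(138) = (-5666 - I*sqrt(3)) - (-3 + 138**2) = (-5666 - I*sqrt(3)) - (-3 + 19044) = (-5666 - I*sqrt(3)) - 1*19041 = (-5666 - I*sqrt(3)) - 19041 = -24707 - I*sqrt(3)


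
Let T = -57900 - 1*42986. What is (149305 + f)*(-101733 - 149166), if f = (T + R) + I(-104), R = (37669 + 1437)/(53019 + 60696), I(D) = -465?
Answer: -456061472088728/37905 ≈ -1.2032e+10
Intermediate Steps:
T = -100886 (T = -57900 - 42986 = -100886)
R = 39106/113715 ≈ 0.34389
f = -11525089859/113715 (f = (-100886 + 39106/113715) - 465 = -11472212384/113715 - 465 = -11525089859/113715 ≈ -1.0135e+5)
(149305 + f)*(-101733 - 149166) = (149305 - 11525089859/113715)*(-101733 - 149166) = (5453128216/113715)*(-250899) = -456061472088728/37905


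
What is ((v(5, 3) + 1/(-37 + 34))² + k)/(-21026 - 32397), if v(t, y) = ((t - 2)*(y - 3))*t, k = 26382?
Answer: -237439/480807 ≈ -0.49383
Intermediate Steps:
v(t, y) = t*(-3 + y)*(-2 + t) (v(t, y) = ((-2 + t)*(-3 + y))*t = ((-3 + y)*(-2 + t))*t = t*(-3 + y)*(-2 + t))
((v(5, 3) + 1/(-37 + 34))² + k)/(-21026 - 32397) = ((5*(6 - 3*5 - 2*3 + 5*3) + 1/(-37 + 34))² + 26382)/(-21026 - 32397) = ((5*(6 - 15 - 6 + 15) + 1/(-3))² + 26382)/(-53423) = ((5*0 - ⅓)² + 26382)*(-1/53423) = ((0 - ⅓)² + 26382)*(-1/53423) = ((-⅓)² + 26382)*(-1/53423) = (⅑ + 26382)*(-1/53423) = (237439/9)*(-1/53423) = -237439/480807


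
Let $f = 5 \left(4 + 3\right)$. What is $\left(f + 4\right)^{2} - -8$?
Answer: $1529$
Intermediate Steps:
$f = 35$ ($f = 5 \cdot 7 = 35$)
$\left(f + 4\right)^{2} - -8 = \left(35 + 4\right)^{2} - -8 = 39^{2} + 8 = 1521 + 8 = 1529$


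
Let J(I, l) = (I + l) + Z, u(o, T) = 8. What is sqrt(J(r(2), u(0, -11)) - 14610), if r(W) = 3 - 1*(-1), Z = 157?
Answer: I*sqrt(14441) ≈ 120.17*I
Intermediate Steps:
r(W) = 4 (r(W) = 3 + 1 = 4)
J(I, l) = 157 + I + l (J(I, l) = (I + l) + 157 = 157 + I + l)
sqrt(J(r(2), u(0, -11)) - 14610) = sqrt((157 + 4 + 8) - 14610) = sqrt(169 - 14610) = sqrt(-14441) = I*sqrt(14441)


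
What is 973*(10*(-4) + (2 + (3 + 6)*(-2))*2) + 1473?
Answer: -68583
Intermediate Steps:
973*(10*(-4) + (2 + (3 + 6)*(-2))*2) + 1473 = 973*(-40 + (2 + 9*(-2))*2) + 1473 = 973*(-40 + (2 - 18)*2) + 1473 = 973*(-40 - 16*2) + 1473 = 973*(-40 - 32) + 1473 = 973*(-72) + 1473 = -70056 + 1473 = -68583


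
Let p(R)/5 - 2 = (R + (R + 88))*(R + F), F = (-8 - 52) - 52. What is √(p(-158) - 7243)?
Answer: √300567 ≈ 548.24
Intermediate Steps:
F = -112 (F = -60 - 52 = -112)
p(R) = 10 + 5*(-112 + R)*(88 + 2*R) (p(R) = 10 + 5*((R + (R + 88))*(R - 112)) = 10 + 5*((R + (88 + R))*(-112 + R)) = 10 + 5*((88 + 2*R)*(-112 + R)) = 10 + 5*((-112 + R)*(88 + 2*R)) = 10 + 5*(-112 + R)*(88 + 2*R))
√(p(-158) - 7243) = √((-49270 - 680*(-158) + 10*(-158)²) - 7243) = √((-49270 + 107440 + 10*24964) - 7243) = √((-49270 + 107440 + 249640) - 7243) = √(307810 - 7243) = √300567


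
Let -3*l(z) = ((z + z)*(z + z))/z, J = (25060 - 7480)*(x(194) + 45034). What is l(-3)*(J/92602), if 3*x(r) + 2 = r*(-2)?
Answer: 1578824640/46301 ≈ 34099.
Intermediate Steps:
x(r) = -⅔ - 2*r/3 (x(r) = -⅔ + (r*(-2))/3 = -⅔ + (-2*r)/3 = -⅔ - 2*r/3)
J = 789412320 (J = (25060 - 7480)*((-⅔ - ⅔*194) + 45034) = 17580*((-⅔ - 388/3) + 45034) = 17580*(-130 + 45034) = 17580*44904 = 789412320)
l(z) = -4*z/3 (l(z) = -(z + z)*(z + z)/(3*z) = -(2*z)*(2*z)/(3*z) = -4*z²/(3*z) = -4*z/3)
l(-3)*(J/92602) = (-4/3*(-3))*(789412320/92602) = 4*(789412320*(1/92602)) = 4*(394706160/46301) = 1578824640/46301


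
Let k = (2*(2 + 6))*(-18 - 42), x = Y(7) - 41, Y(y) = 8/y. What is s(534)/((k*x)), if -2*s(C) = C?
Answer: -623/89280 ≈ -0.0069780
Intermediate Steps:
s(C) = -C/2
x = -279/7 (x = 8/7 - 41 = -279/7 ≈ -39.857)
k = -960 (k = (2*8)*(-60) = 16*(-60) = -960)
s(534)/((k*x)) = (-1/2*534)/((-960*(-279/7))) = -267/267840/7 = -267*7/267840 = -623/89280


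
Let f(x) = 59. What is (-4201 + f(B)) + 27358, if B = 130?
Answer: 23216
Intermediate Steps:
(-4201 + f(B)) + 27358 = (-4201 + 59) + 27358 = -4142 + 27358 = 23216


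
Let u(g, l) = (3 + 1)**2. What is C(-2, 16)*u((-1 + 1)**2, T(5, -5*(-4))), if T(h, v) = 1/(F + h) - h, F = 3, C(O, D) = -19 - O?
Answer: -272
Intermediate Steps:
T(h, v) = 1/(3 + h) - h
u(g, l) = 16 (u(g, l) = 4**2 = 16)
C(-2, 16)*u((-1 + 1)**2, T(5, -5*(-4))) = (-19 - 1*(-2))*16 = (-19 + 2)*16 = -17*16 = -272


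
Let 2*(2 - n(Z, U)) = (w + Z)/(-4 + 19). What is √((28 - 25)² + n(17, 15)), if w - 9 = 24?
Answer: 2*√21/3 ≈ 3.0550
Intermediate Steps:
w = 33 (w = 9 + 24 = 33)
n(Z, U) = 9/10 - Z/30 (n(Z, U) = 2 - (33 + Z)/(2*(-4 + 19)) = 2 - (33 + Z)/(2*15) = 2 - (11/5 + Z/15)/2 = 2 + (-11/10 - Z/30) = 9/10 - Z/30)
√((28 - 25)² + n(17, 15)) = √((28 - 25)² + (9/10 - 1/30*17)) = √(3² + (9/10 - 17/30)) = √(9 + ⅓) = √(28/3) = 2*√21/3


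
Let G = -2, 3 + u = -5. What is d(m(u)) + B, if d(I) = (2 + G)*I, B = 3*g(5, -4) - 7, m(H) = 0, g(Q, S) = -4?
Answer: -19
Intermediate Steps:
u = -8 (u = -3 - 5 = -8)
B = -19 (B = 3*(-4) - 7 = -12 - 7 = -19)
d(I) = 0 (d(I) = (2 - 2)*I = 0*I = 0)
d(m(u)) + B = 0 - 19 = -19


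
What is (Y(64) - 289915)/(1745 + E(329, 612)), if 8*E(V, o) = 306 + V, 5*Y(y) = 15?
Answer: -331328/2085 ≈ -158.91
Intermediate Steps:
Y(y) = 3 (Y(y) = (1/5)*15 = 3)
E(V, o) = 153/4 + V/8 (E(V, o) = (306 + V)/8 = 153/4 + V/8)
(Y(64) - 289915)/(1745 + E(329, 612)) = (3 - 289915)/(1745 + (153/4 + (1/8)*329)) = -289912/(1745 + (153/4 + 329/8)) = -289912/(1745 + 635/8) = -289912/14595/8 = -289912*8/14595 = -331328/2085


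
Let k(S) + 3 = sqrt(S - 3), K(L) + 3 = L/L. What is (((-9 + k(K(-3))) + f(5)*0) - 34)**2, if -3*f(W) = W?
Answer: (46 - I*sqrt(5))**2 ≈ 2111.0 - 205.72*I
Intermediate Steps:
f(W) = -W/3
K(L) = -2 (K(L) = -3 + L/L = -3 + 1 = -2)
k(S) = -3 + sqrt(-3 + S) (k(S) = -3 + sqrt(S - 3) = -3 + sqrt(-3 + S))
(((-9 + k(K(-3))) + f(5)*0) - 34)**2 = (((-9 + (-3 + sqrt(-3 - 2))) - 1/3*5*0) - 34)**2 = (((-9 + (-3 + sqrt(-5))) - 5/3*0) - 34)**2 = (((-9 + (-3 + I*sqrt(5))) + 0) - 34)**2 = (((-12 + I*sqrt(5)) + 0) - 34)**2 = ((-12 + I*sqrt(5)) - 34)**2 = (-46 + I*sqrt(5))**2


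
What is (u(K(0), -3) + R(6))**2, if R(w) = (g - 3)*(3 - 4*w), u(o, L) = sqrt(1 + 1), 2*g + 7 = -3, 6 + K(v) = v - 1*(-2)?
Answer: (168 + sqrt(2))**2 ≈ 28701.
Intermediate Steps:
K(v) = -4 + v (K(v) = -6 + (v - 1*(-2)) = -6 + (v + 2) = -6 + (2 + v) = -4 + v)
g = -5 (g = -7/2 + (1/2)*(-3) = -7/2 - 3/2 = -5)
u(o, L) = sqrt(2)
R(w) = -24 + 32*w (R(w) = (-5 - 3)*(3 - 4*w) = -8*(3 - 4*w) = -24 + 32*w)
(u(K(0), -3) + R(6))**2 = (sqrt(2) + (-24 + 32*6))**2 = (sqrt(2) + (-24 + 192))**2 = (sqrt(2) + 168)**2 = (168 + sqrt(2))**2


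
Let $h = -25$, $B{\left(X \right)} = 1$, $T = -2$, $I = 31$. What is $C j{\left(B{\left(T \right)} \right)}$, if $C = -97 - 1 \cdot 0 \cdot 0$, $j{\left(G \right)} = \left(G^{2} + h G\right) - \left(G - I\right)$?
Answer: $-582$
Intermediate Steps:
$j{\left(G \right)} = 31 + G^{2} - 26 G$ ($j{\left(G \right)} = \left(G^{2} - 25 G\right) - \left(-31 + G\right) = 31 + G^{2} - 26 G$)
$C = -97$ ($C = -97 - 0 \cdot 0 = -97 - 0 = -97 + 0 = -97$)
$C j{\left(B{\left(T \right)} \right)} = - 97 \left(31 + 1^{2} - 26\right) = - 97 \left(31 + 1 - 26\right) = \left(-97\right) 6 = -582$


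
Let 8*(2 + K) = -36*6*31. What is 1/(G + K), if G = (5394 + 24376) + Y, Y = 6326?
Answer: 1/35257 ≈ 2.8363e-5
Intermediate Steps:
K = -839 (K = -2 + (-36*6*31)/8 = -2 + (-216*31)/8 = -2 + (⅛)*(-6696) = -2 - 837 = -839)
G = 36096 (G = (5394 + 24376) + 6326 = 29770 + 6326 = 36096)
1/(G + K) = 1/(36096 - 839) = 1/35257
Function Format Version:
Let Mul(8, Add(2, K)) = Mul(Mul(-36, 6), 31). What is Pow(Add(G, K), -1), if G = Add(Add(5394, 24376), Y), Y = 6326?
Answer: Rational(1, 35257) ≈ 2.8363e-5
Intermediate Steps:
K = -839 (K = Add(-2, Mul(Rational(1, 8), Mul(Mul(-36, 6), 31))) = Add(-2, Mul(Rational(1, 8), Mul(-216, 31))) = Add(-2, Mul(Rational(1, 8), -6696)) = Add(-2, -837) = -839)
G = 36096 (G = Add(Add(5394, 24376), 6326) = Add(29770, 6326) = 36096)
Pow(Add(G, K), -1) = Pow(Add(36096, -839), -1) = Pow(35257, -1) = Rational(1, 35257)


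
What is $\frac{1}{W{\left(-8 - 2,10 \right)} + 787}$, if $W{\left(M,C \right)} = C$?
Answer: $\frac{1}{797} \approx 0.0012547$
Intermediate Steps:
$\frac{1}{W{\left(-8 - 2,10 \right)} + 787} = \frac{1}{10 + 787} = \frac{1}{797}$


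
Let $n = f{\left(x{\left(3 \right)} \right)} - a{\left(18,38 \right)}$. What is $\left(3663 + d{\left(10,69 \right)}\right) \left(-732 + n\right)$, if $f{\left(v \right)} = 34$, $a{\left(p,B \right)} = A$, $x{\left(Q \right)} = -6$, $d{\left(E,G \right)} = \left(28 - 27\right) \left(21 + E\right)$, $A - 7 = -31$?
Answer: $-2489756$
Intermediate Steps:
$A = -24$ ($A = 7 - 31 = -24$)
$d{\left(E,G \right)} = 21 + E$ ($d{\left(E,G \right)} = 1 \left(21 + E\right) = 21 + E$)
$a{\left(p,B \right)} = -24$
$n = 58$ ($n = 34 - -24 = 34 + 24 = 58$)
$\left(3663 + d{\left(10,69 \right)}\right) \left(-732 + n\right) = \left(3663 + \left(21 + 10\right)\right) \left(-732 + 58\right) = \left(3663 + 31\right) \left(-674\right) = 3694 \left(-674\right) = -2489756$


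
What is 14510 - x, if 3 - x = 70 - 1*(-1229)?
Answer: 15806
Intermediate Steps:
x = -1296 (x = 3 - (70 - 1*(-1229)) = 3 - (70 + 1229) = 3 - 1*1299 = 3 - 1299 = -1296)
14510 - x = 14510 - 1*(-1296) = 14510 + 1296 = 15806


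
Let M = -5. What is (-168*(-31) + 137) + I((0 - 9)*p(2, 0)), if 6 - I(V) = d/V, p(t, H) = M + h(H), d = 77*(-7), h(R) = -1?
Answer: 289493/54 ≈ 5361.0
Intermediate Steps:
d = -539
p(t, H) = -6 (p(t, H) = -5 - 1 = -6)
I(V) = 6 + 539/V (I(V) = 6 - (-539)/V = 6 + 539/V)
(-168*(-31) + 137) + I((0 - 9)*p(2, 0)) = (-168*(-31) + 137) + (6 + 539/(((0 - 9)*(-6)))) = (5208 + 137) + (6 + 539/((-9*(-6)))) = 5345 + (6 + 539/54) = 5345 + 863/54 = 289493/54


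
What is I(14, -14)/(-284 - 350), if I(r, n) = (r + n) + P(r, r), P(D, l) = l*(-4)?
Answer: 28/317 ≈ 0.088328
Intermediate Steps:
P(D, l) = -4*l
I(r, n) = n - 3*r (I(r, n) = (r + n) - 4*r = (n + r) - 4*r = n - 3*r)
I(14, -14)/(-284 - 350) = (-14 - 3*14)/(-284 - 350) = (-14 - 42)/(-634) = -56*(-1/634) = 28/317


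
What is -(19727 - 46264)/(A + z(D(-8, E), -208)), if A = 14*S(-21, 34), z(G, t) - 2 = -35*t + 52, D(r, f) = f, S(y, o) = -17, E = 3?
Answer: 26537/7096 ≈ 3.7397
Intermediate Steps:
z(G, t) = 54 - 35*t (z(G, t) = 2 + (-35*t + 52) = 2 + (52 - 35*t) = 54 - 35*t)
A = -238 (A = 14*(-17) = -238)
-(19727 - 46264)/(A + z(D(-8, E), -208)) = -(19727 - 46264)/(-238 + (54 - 35*(-208))) = -(-26537)/(-238 + (54 + 7280)) = -(-26537)/(-238 + 7334) = -(-26537)/7096 = -1*(-26537/7096) = 26537/7096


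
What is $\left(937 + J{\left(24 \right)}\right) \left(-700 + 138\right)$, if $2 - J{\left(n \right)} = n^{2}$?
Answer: $-204006$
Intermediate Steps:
$J{\left(n \right)} = 2 - n^{2}$
$\left(937 + J{\left(24 \right)}\right) \left(-700 + 138\right) = \left(937 + \left(2 - 24^{2}\right)\right) \left(-700 + 138\right) = \left(937 + \left(2 - 576\right)\right) \left(-562\right) = \left(937 - 574\right) \left(-562\right) = 363 \left(-562\right) = -204006$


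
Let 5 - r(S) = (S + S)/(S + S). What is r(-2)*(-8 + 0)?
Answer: -32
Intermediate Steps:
r(S) = 4 (r(S) = 5 - (S + S)/(S + S) = 5 - 2*S/(2*S) = 5 - 2*S*1/(2*S) = 5 - 1*1 = 5 - 1 = 4)
r(-2)*(-8 + 0) = 4*(-8 + 0) = 4*(-8) = -32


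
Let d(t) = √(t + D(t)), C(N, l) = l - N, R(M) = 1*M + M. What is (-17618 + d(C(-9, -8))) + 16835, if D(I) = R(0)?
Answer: -782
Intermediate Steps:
R(M) = 2*M (R(M) = M + M = 2*M)
D(I) = 0 (D(I) = 2*0 = 0)
d(t) = √t (d(t) = √(t + 0) = √t)
(-17618 + d(C(-9, -8))) + 16835 = (-17618 + √(-8 - 1*(-9))) + 16835 = (-17618 + √(-8 + 9)) + 16835 = (-17618 + √1) + 16835 = (-17618 + 1) + 16835 = -17617 + 16835 = -782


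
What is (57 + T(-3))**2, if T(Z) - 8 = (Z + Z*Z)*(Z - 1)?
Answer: 1681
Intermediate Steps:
T(Z) = 8 + (-1 + Z)*(Z + Z**2) (T(Z) = 8 + (Z + Z*Z)*(Z - 1) = 8 + (Z + Z**2)*(-1 + Z) = 8 + (-1 + Z)*(Z + Z**2))
(57 + T(-3))**2 = (57 + (8 + (-3)**3 - 1*(-3)))**2 = (57 + (8 - 27 + 3))**2 = (57 - 16)**2 = 41**2 = 1681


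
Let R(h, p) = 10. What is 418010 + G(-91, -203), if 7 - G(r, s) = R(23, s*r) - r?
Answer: 417916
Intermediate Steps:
G(r, s) = -3 + r (G(r, s) = 7 - (10 - r) = 7 + (-10 + r) = -3 + r)
418010 + G(-91, -203) = 418010 + (-3 - 91) = 418010 - 94 = 417916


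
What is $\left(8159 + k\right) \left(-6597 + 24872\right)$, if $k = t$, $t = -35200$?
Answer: $-494174275$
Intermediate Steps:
$k = -35200$
$\left(8159 + k\right) \left(-6597 + 24872\right) = \left(8159 - 35200\right) \left(-6597 + 24872\right) = \left(-27041\right) 18275 = -494174275$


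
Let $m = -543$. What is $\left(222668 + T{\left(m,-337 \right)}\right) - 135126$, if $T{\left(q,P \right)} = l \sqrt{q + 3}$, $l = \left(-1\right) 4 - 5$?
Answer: $87542 - 54 i \sqrt{15} \approx 87542.0 - 209.14 i$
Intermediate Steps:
$l = -9$ ($l = -4 - 5 = -9$)
$T{\left(q,P \right)} = - 9 \sqrt{3 + q}$ ($T{\left(q,P \right)} = - 9 \sqrt{q + 3} = - 9 \sqrt{3 + q}$)
$\left(222668 + T{\left(m,-337 \right)}\right) - 135126 = \left(222668 - 9 \sqrt{3 - 543}\right) - 135126 = \left(222668 - 9 \sqrt{-540}\right) - 135126 = \left(222668 - 9 \cdot 6 i \sqrt{15}\right) - 135126 = \left(222668 - 54 i \sqrt{15}\right) - 135126 = 87542 - 54 i \sqrt{15}$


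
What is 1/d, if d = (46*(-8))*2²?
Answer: -1/1472 ≈ -0.00067935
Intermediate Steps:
d = -1472 (d = -368*4 = -1472)
1/d = 1/(-1472) = -1/1472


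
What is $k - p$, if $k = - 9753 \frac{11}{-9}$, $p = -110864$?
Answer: $\frac{368353}{3} \approx 1.2278 \cdot 10^{5}$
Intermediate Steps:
$k = \frac{35761}{3}$ ($k = - 9753 \cdot 11 \left(- \frac{1}{9}\right) = \left(-9753\right) \left(- \frac{11}{9}\right) = \frac{35761}{3} \approx 11920.0$)
$k - p = \frac{35761}{3} - -110864 = \frac{35761}{3} + 110864 = \frac{368353}{3}$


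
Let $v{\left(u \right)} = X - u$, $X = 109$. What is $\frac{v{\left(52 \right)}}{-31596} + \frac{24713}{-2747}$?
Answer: $- \frac{260329509}{28931404} \approx -8.9982$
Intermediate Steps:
$v{\left(u \right)} = 109 - u$
$\frac{v{\left(52 \right)}}{-31596} + \frac{24713}{-2747} = \frac{109 - 52}{-31596} + \frac{24713}{-2747} = \left(109 - 52\right) \left(- \frac{1}{31596}\right) + 24713 \left(- \frac{1}{2747}\right) = 57 \left(- \frac{1}{31596}\right) - \frac{24713}{2747} = - \frac{19}{10532} - \frac{24713}{2747} = - \frac{260329509}{28931404}$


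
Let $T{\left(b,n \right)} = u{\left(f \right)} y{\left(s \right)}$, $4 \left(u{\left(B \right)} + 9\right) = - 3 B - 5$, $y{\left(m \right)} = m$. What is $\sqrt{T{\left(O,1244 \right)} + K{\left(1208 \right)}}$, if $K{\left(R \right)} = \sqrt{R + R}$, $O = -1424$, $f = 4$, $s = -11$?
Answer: $\frac{\sqrt{583 + 16 \sqrt{151}}}{2} \approx 13.961$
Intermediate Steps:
$K{\left(R \right)} = \sqrt{2} \sqrt{R}$ ($K{\left(R \right)} = \sqrt{2 R} = \sqrt{2} \sqrt{R}$)
$u{\left(B \right)} = - \frac{41}{4} - \frac{3 B}{4}$ ($u{\left(B \right)} = -9 + \frac{- 3 B - 5}{4} = -9 + \frac{-5 - 3 B}{4} = -9 - \left(\frac{5}{4} + \frac{3 B}{4}\right) = - \frac{41}{4} - \frac{3 B}{4}$)
$T{\left(b,n \right)} = \frac{583}{4}$ ($T{\left(b,n \right)} = \left(- \frac{41}{4} - 3\right) \left(-11\right) = \left(- \frac{53}{4}\right) \left(-11\right) = \frac{583}{4}$)
$\sqrt{T{\left(O,1244 \right)} + K{\left(1208 \right)}} = \sqrt{\frac{583}{4} + \sqrt{2} \sqrt{1208}} = \sqrt{\frac{583}{4} + \sqrt{2} \cdot 2 \sqrt{302}} = \sqrt{\frac{583}{4} + 4 \sqrt{151}}$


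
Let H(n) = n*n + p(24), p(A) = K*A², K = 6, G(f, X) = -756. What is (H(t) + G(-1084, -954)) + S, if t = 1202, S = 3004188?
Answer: 4451692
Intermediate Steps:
p(A) = 6*A²
H(n) = 3456 + n² (H(n) = n*n + 6*24² = n² + 6*576 = n² + 3456 = 3456 + n²)
(H(t) + G(-1084, -954)) + S = ((3456 + 1202²) - 756) + 3004188 = ((3456 + 1444804) - 756) + 3004188 = (1448260 - 756) + 3004188 = 1447504 + 3004188 = 4451692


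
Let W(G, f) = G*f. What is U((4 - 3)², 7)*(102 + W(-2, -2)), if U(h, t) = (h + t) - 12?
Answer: -424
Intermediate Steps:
U(h, t) = -12 + h + t
U((4 - 3)², 7)*(102 + W(-2, -2)) = (-12 + (4 - 3)² + 7)*(102 - 2*(-2)) = (-12 + 1² + 7)*(102 + 4) = (-12 + 1 + 7)*106 = -4*106 = -424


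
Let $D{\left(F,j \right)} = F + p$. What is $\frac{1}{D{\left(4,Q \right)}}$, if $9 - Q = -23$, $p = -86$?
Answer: $- \frac{1}{82} \approx -0.012195$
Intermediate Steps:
$Q = 32$ ($Q = 9 - -23 = 9 + 23 = 32$)
$D{\left(F,j \right)} = -86 + F$ ($D{\left(F,j \right)} = F - 86 = -86 + F$)
$\frac{1}{D{\left(4,Q \right)}} = \frac{1}{-86 + 4} = \frac{1}{-82} = - \frac{1}{82}$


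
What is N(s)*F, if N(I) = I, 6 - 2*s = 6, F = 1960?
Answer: 0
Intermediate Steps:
s = 0 (s = 3 - ½*6 = 3 - 3 = 0)
N(s)*F = 0*1960 = 0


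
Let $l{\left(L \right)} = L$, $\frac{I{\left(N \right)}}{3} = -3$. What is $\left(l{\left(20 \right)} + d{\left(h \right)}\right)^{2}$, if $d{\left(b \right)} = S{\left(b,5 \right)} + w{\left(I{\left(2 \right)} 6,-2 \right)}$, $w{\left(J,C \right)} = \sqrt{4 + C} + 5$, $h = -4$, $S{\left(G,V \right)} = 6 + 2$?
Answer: $\left(33 + \sqrt{2}\right)^{2} \approx 1184.3$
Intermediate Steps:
$S{\left(G,V \right)} = 8$
$I{\left(N \right)} = -9$ ($I{\left(N \right)} = 3 \left(-3\right) = -9$)
$w{\left(J,C \right)} = 5 + \sqrt{4 + C}$
$d{\left(b \right)} = 13 + \sqrt{2}$ ($d{\left(b \right)} = 8 + \left(5 + \sqrt{4 - 2}\right) = 8 + \left(5 + \sqrt{2}\right) = 13 + \sqrt{2}$)
$\left(l{\left(20 \right)} + d{\left(h \right)}\right)^{2} = \left(20 + \left(13 + \sqrt{2}\right)\right)^{2} = \left(33 + \sqrt{2}\right)^{2}$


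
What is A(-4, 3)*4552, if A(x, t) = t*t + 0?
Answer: 40968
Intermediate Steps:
A(x, t) = t² (A(x, t) = t² + 0 = t²)
A(-4, 3)*4552 = 3²*4552 = 9*4552 = 40968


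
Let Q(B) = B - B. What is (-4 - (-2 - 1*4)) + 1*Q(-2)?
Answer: 2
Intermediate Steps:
Q(B) = 0
(-4 - (-2 - 1*4)) + 1*Q(-2) = (-4 - (-2 - 1*4)) + 1*0 = (-4 - (-2 - 4)) + 0 = (-4 - 1*(-6)) + 0 = (-4 + 6) + 0 = 2 + 0 = 2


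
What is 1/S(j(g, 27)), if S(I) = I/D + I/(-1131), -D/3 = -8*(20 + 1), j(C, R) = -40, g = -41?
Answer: -23751/1045 ≈ -22.728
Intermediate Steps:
D = 504 (D = -(-24)*(20 + 1) = -(-24)*21 = -3*(-168) = 504)
S(I) = 209*I/190008 (S(I) = I/504 + I/(-1131) = I*(1/504) + I*(-1/1131) = I/504 - I/1131 = 209*I/190008)
1/S(j(g, 27)) = 1/((209/190008)*(-40)) = 1/(-1045/23751) = -23751/1045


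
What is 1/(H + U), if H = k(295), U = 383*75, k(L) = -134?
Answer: 1/28591 ≈ 3.4976e-5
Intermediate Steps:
U = 28725
H = -134
1/(H + U) = 1/(-134 + 28725) = 1/28591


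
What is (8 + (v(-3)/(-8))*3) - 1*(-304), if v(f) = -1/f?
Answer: 2495/8 ≈ 311.88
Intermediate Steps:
(8 + (v(-3)/(-8))*3) - 1*(-304) = (8 + (-1/(-3)/(-8))*3) - 1*(-304) = (8 + (-1*(-⅓)*(-⅛))*3) + 304 = (8 + ((⅓)*(-⅛))*3) + 304 = (8 - 1/24*3) + 304 = (8 - ⅛) + 304 = 63/8 + 304 = 2495/8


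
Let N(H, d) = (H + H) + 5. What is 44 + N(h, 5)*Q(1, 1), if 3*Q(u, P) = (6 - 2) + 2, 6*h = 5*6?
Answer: 74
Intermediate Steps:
h = 5 (h = (5*6)/6 = (1/6)*30 = 5)
N(H, d) = 5 + 2*H (N(H, d) = 2*H + 5 = 5 + 2*H)
Q(u, P) = 2 (Q(u, P) = ((6 - 2) + 2)/3 = (4 + 2)/3 = (1/3)*6 = 2)
44 + N(h, 5)*Q(1, 1) = 44 + (5 + 2*5)*2 = 44 + (5 + 10)*2 = 44 + 15*2 = 44 + 30 = 74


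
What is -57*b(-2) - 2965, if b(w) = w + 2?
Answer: -2965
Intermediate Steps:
b(w) = 2 + w
-57*b(-2) - 2965 = -57*(2 - 2) - 2965 = -57*0 - 2965 = 0 - 2965 = -2965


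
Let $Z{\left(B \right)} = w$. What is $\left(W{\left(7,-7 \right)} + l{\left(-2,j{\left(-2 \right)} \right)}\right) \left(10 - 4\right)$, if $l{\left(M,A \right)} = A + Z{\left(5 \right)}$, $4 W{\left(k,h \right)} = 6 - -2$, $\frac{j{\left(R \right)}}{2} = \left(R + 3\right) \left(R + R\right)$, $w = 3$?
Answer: $-18$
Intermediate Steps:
$Z{\left(B \right)} = 3$
$j{\left(R \right)} = 4 R \left(3 + R\right)$ ($j{\left(R \right)} = 2 \left(R + 3\right) \left(R + R\right) = 2 \left(3 + R\right) 2 R = 2 \cdot 2 R \left(3 + R\right) = 4 R \left(3 + R\right)$)
$W{\left(k,h \right)} = 2$ ($W{\left(k,h \right)} = \frac{6 - -2}{4} = \frac{6 + 2}{4} = \frac{1}{4} \cdot 8 = 2$)
$l{\left(M,A \right)} = 3 + A$ ($l{\left(M,A \right)} = A + 3 = 3 + A$)
$\left(W{\left(7,-7 \right)} + l{\left(-2,j{\left(-2 \right)} \right)}\right) \left(10 - 4\right) = \left(2 + \left(3 + 4 \left(-2\right) \left(3 - 2\right)\right)\right) \left(10 - 4\right) = \left(2 + \left(3 + 4 \left(-2\right) 1\right)\right) 6 = \left(2 + \left(3 - 8\right)\right) 6 = \left(2 - 5\right) 6 = \left(-3\right) 6 = -18$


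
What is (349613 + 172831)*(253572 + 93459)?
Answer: 181304263764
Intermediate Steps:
(349613 + 172831)*(253572 + 93459) = 522444*347031 = 181304263764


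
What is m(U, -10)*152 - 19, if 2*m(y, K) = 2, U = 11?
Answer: 133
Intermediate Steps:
m(y, K) = 1 (m(y, K) = (½)*2 = 1)
m(U, -10)*152 - 19 = 1*152 - 19 = 152 - 19 = 133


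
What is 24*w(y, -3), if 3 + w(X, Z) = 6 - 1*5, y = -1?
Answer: -48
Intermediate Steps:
w(X, Z) = -2 (w(X, Z) = -3 + (6 - 1*5) = -3 + (6 - 5) = -3 + 1 = -2)
24*w(y, -3) = 24*(-2) = -48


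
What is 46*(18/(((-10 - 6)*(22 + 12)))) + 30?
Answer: 3873/136 ≈ 28.478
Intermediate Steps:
46*(18/(((-10 - 6)*(22 + 12)))) + 30 = 46*(18/((-16*34))) + 30 = 46*(18/(-544)) + 30 = 46*(18*(-1/544)) + 30 = 46*(-9/272) + 30 = -207/136 + 30 = 3873/136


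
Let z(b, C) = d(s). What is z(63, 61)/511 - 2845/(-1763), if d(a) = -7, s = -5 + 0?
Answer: 205922/128699 ≈ 1.6000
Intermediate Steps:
s = -5
z(b, C) = -7
z(63, 61)/511 - 2845/(-1763) = -7/511 - 2845/(-1763) = -7*1/511 - 2845*(-1/1763) = -1/73 + 2845/1763 = 205922/128699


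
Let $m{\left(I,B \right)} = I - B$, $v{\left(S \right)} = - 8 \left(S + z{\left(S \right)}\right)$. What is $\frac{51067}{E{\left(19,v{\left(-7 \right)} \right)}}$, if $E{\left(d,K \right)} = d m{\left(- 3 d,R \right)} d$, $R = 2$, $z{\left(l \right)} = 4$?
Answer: $- \frac{51067}{21299} \approx -2.3976$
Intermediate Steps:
$v{\left(S \right)} = -32 - 8 S$ ($v{\left(S \right)} = - 8 \left(S + 4\right) = - 8 \left(4 + S\right) = -32 - 8 S$)
$E{\left(d,K \right)} = d^{2} \left(-2 - 3 d\right)$ ($E{\left(d,K \right)} = d \left(- 3 d - 2\right) d = d \left(-2 - 3 d\right) d = d^{2} \left(-2 - 3 d\right)$)
$\frac{51067}{E{\left(19,v{\left(-7 \right)} \right)}} = \frac{51067}{19^{2} \left(-2 - 57\right)} = \frac{51067}{361 \left(-2 - 57\right)} = \frac{51067}{361 \left(-59\right)} = \frac{51067}{-21299} = 51067 \left(- \frac{1}{21299}\right) = - \frac{51067}{21299}$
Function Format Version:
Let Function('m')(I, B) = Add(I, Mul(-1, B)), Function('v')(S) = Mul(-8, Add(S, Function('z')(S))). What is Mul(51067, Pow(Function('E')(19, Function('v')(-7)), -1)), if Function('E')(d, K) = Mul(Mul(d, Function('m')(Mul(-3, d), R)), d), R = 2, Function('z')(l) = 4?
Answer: Rational(-51067, 21299) ≈ -2.3976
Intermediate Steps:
Function('v')(S) = Add(-32, Mul(-8, S)) (Function('v')(S) = Mul(-8, Add(S, 4)) = Mul(-8, Add(4, S)) = Add(-32, Mul(-8, S)))
Function('E')(d, K) = Mul(Pow(d, 2), Add(-2, Mul(-3, d))) (Function('E')(d, K) = Mul(Mul(d, Add(Mul(-3, d), Mul(-1, 2))), d) = Mul(Mul(d, Add(Mul(-3, d), -2)), d) = Mul(Mul(d, Add(-2, Mul(-3, d))), d) = Mul(Pow(d, 2), Add(-2, Mul(-3, d))))
Mul(51067, Pow(Function('E')(19, Function('v')(-7)), -1)) = Mul(51067, Pow(Mul(Pow(19, 2), Add(-2, Mul(-3, 19))), -1)) = Mul(51067, Pow(Mul(361, Add(-2, -57)), -1)) = Mul(51067, Pow(Mul(361, -59), -1)) = Mul(51067, Pow(-21299, -1)) = Mul(51067, Rational(-1, 21299)) = Rational(-51067, 21299)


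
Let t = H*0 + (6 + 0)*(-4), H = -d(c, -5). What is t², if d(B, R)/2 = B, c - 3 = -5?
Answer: 576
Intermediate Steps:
c = -2 (c = 3 - 5 = -2)
d(B, R) = 2*B
H = 4 (H = -2*(-2) = -1*(-4) = 4)
t = -24 (t = 4*0 + (6 + 0)*(-4) = 0 + 6*(-4) = 0 - 24 = -24)
t² = (-24)² = 576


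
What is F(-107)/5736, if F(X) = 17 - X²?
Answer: -1429/717 ≈ -1.9930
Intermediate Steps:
F(-107)/5736 = (17 - 1*(-107)²)/5736 = (17 - 1*11449)*(1/5736) = (17 - 11449)*(1/5736) = -11432*1/5736 = -1429/717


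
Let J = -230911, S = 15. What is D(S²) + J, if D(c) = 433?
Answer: -230478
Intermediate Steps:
D(S²) + J = 433 - 230911 = -230478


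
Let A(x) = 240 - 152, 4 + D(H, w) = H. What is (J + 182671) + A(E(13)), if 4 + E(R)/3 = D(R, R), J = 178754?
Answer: 361513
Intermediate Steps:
D(H, w) = -4 + H
E(R) = -24 + 3*R (E(R) = -12 + 3*(-4 + R) = -12 + (-12 + 3*R) = -24 + 3*R)
A(x) = 88
(J + 182671) + A(E(13)) = (178754 + 182671) + 88 = 361425 + 88 = 361513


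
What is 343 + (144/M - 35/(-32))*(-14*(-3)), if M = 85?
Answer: 625723/1360 ≈ 460.09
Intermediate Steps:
343 + (144/M - 35/(-32))*(-14*(-3)) = 343 + (144/85 - 35/(-32))*(-14*(-3)) = 343 + (144*(1/85) - 35*(-1/32))*42 = 343 + (144/85 + 35/32)*42 = 343 + (7583/2720)*42 = 343 + 159243/1360 = 625723/1360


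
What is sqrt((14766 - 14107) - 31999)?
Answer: 2*I*sqrt(7835) ≈ 177.03*I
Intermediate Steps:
sqrt((14766 - 14107) - 31999) = sqrt(659 - 31999) = sqrt(-31340) = 2*I*sqrt(7835)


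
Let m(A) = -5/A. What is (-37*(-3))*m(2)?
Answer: -555/2 ≈ -277.50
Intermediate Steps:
(-37*(-3))*m(2) = (-37*(-3))*(-5/2) = 111*(-5*½) = 111*(-5/2) = -555/2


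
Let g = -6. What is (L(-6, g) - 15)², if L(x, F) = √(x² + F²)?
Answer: 297 - 180*√2 ≈ 42.442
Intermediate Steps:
L(x, F) = √(F² + x²)
(L(-6, g) - 15)² = (√((-6)² + (-6)²) - 15)² = (√(36 + 36) - 15)² = (√72 - 15)² = (6*√2 - 15)² = (-15 + 6*√2)²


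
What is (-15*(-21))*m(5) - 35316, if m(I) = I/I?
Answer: -35001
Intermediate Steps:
m(I) = 1
(-15*(-21))*m(5) - 35316 = -15*(-21)*1 - 35316 = 315*1 - 35316 = 315 - 35316 = -35001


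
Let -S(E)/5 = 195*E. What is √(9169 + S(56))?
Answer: I*√45431 ≈ 213.15*I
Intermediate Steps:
S(E) = -975*E
√(9169 + S(56)) = √(9169 - 975*56) = √(9169 - 54600) = √(-45431) = I*√45431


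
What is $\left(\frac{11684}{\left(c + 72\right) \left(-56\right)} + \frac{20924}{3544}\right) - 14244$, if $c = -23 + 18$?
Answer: $- \frac{2958853480}{207767} \approx -14241.0$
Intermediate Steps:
$c = -5$
$\left(\frac{11684}{\left(c + 72\right) \left(-56\right)} + \frac{20924}{3544}\right) - 14244 = \left(\frac{11684}{\left(-5 + 72\right) \left(-56\right)} + \frac{20924}{3544}\right) - 14244 = \left(\frac{11684}{67 \left(-56\right)} + 20924 \cdot \frac{1}{3544}\right) - 14244 = \left(\frac{11684}{-3752} + \frac{5231}{886}\right) - 14244 = \left(11684 \left(- \frac{1}{3752}\right) + \frac{5231}{886}\right) - 14244 = \left(- \frac{2921}{938} + \frac{5231}{886}\right) - 14244 = \frac{579668}{207767} - 14244 = - \frac{2958853480}{207767}$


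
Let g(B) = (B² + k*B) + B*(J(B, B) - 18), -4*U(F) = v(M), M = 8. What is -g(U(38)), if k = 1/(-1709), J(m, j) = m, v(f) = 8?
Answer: -75198/1709 ≈ -44.001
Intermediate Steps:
U(F) = -2 (U(F) = -¼*8 = -2)
k = -1/1709 ≈ -0.00058514
g(B) = B² - B/1709 + B*(-18 + B) (g(B) = (B² - B/1709) + B*(B - 18) = (B² - B/1709) + B*(-18 + B) = B² - B/1709 + B*(-18 + B))
-g(U(38)) = -(-2)*(-30763 + 3418*(-2))/1709 = -(-2)*(-30763 - 6836)/1709 = -(-2)*(-37599)/1709 = -1*75198/1709 = -75198/1709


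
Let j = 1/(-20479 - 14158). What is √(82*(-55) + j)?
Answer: I*√5410745212827/34637 ≈ 67.156*I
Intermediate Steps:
j = -1/34637 (j = 1/(-34637) = -1/34637 ≈ -2.8871e-5)
√(82*(-55) + j) = √(82*(-55) - 1/34637) = √(-4510 - 1/34637) = √(-156212871/34637) = I*√5410745212827/34637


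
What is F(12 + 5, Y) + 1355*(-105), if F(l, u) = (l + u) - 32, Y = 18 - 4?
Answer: -142276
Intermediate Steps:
Y = 14
F(l, u) = -32 + l + u
F(12 + 5, Y) + 1355*(-105) = (-32 + (12 + 5) + 14) + 1355*(-105) = (-32 + 17 + 14) - 142275 = -1 - 142275 = -142276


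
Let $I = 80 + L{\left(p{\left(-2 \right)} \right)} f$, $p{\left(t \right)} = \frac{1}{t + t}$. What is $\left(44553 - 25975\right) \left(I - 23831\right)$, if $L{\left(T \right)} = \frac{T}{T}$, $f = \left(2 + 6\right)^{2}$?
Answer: $-440057086$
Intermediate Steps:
$p{\left(t \right)} = \frac{1}{2 t}$
$f = 64$ ($f = 8^{2} = 64$)
$L{\left(T \right)} = 1$
$I = 144$ ($I = 80 + 1 \cdot 64 = 80 + 64 = 144$)
$\left(44553 - 25975\right) \left(I - 23831\right) = \left(44553 - 25975\right) \left(144 - 23831\right) = 18578 \left(-23687\right) = -440057086$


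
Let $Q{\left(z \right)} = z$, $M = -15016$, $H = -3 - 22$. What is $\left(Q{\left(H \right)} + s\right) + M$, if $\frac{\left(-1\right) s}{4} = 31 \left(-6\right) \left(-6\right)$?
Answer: $-19505$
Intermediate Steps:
$H = -25$ ($H = -3 - 22 = -25$)
$s = -4464$ ($s = - 4 \cdot 31 \left(-6\right) \left(-6\right) = - 4 \left(\left(-186\right) \left(-6\right)\right) = \left(-4\right) 1116 = -4464$)
$\left(Q{\left(H \right)} + s\right) + M = \left(-25 - 4464\right) - 15016 = -4489 - 15016 = -19505$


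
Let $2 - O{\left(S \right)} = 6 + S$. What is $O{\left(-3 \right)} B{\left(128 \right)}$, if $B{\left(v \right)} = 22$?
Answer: $-22$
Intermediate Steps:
$O{\left(S \right)} = -4 - S$ ($O{\left(S \right)} = 2 - \left(6 + S\right) = -4 - S$)
$O{\left(-3 \right)} B{\left(128 \right)} = \left(-4 - -3\right) 22 = \left(-4 + 3\right) 22 = \left(-1\right) 22 = -22$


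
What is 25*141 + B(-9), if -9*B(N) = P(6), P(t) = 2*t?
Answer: 10571/3 ≈ 3523.7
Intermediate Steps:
B(N) = -4/3 (B(N) = -2*6/9 = -⅑*12 = -4/3)
25*141 + B(-9) = 25*141 - 4/3 = 3525 - 4/3 = 10571/3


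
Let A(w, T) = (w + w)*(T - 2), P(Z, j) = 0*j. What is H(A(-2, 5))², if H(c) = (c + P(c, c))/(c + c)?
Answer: ¼ ≈ 0.25000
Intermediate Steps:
P(Z, j) = 0
A(w, T) = 2*w*(-2 + T) (A(w, T) = (2*w)*(-2 + T) = 2*w*(-2 + T))
H(c) = ½ (H(c) = (c + 0)/(c + c) = c/((2*c)) = c*(1/(2*c)) = ½)
H(A(-2, 5))² = (½)² = ¼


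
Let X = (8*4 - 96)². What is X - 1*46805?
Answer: -42709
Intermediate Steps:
X = 4096 (X = (32 - 96)² = (-64)² = 4096)
X - 1*46805 = 4096 - 1*46805 = 4096 - 46805 = -42709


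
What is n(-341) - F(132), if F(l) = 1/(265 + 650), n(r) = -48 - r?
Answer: 268094/915 ≈ 293.00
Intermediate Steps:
F(l) = 1/915
n(-341) - F(132) = (-48 - 1*(-341)) - 1*1/915 = (-48 + 341) - 1/915 = 293 - 1/915 = 268094/915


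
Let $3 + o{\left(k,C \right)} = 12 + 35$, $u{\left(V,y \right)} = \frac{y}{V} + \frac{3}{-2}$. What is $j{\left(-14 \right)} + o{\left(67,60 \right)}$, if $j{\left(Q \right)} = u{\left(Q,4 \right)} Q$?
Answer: $69$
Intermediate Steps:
$u{\left(V,y \right)} = - \frac{3}{2} + \frac{y}{V}$ ($u{\left(V,y \right)} = \frac{y}{V} + 3 \left(- \frac{1}{2}\right) = \frac{y}{V} - \frac{3}{2} = - \frac{3}{2} + \frac{y}{V}$)
$o{\left(k,C \right)} = 44$ ($o{\left(k,C \right)} = -3 + \left(12 + 35\right) = -3 + 47 = 44$)
$j{\left(Q \right)} = Q \left(- \frac{3}{2} + \frac{4}{Q}\right)$ ($j{\left(Q \right)} = \left(- \frac{3}{2} + \frac{4}{Q}\right) Q = Q \left(- \frac{3}{2} + \frac{4}{Q}\right)$)
$j{\left(-14 \right)} + o{\left(67,60 \right)} = \left(4 - -21\right) + 44 = \left(4 + 21\right) + 44 = 25 + 44 = 69$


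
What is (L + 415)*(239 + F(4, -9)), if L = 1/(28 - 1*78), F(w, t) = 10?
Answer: 5166501/50 ≈ 1.0333e+5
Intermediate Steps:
L = -1/50 (L = 1/(28 - 78) = 1/(-50) = -1/50 ≈ -0.020000)
(L + 415)*(239 + F(4, -9)) = (-1/50 + 415)*(239 + 10) = (20749/50)*249 = 5166501/50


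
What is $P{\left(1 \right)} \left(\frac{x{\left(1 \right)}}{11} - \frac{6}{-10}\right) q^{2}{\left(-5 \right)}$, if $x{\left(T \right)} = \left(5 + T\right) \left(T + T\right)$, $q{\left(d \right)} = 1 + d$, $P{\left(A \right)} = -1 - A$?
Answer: $- \frac{2976}{55} \approx -54.109$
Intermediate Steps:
$x{\left(T \right)} = 2 T \left(5 + T\right)$ ($x{\left(T \right)} = \left(5 + T\right) 2 T = 2 T \left(5 + T\right)$)
$P{\left(1 \right)} \left(\frac{x{\left(1 \right)}}{11} - \frac{6}{-10}\right) q^{2}{\left(-5 \right)} = \left(-1 - 1\right) \left(\frac{2 \cdot 1 \left(5 + 1\right)}{11} - \frac{6}{-10}\right) \left(1 - 5\right)^{2} = \left(-1 - 1\right) \left(2 \cdot 1 \cdot 6 \cdot \frac{1}{11} - - \frac{3}{5}\right) \left(-4\right)^{2} = - 2 \left(12 \cdot \frac{1}{11} + \frac{3}{5}\right) 16 = - 2 \left(\frac{12}{11} + \frac{3}{5}\right) 16 = \left(-2\right) \frac{93}{55} \cdot 16 = \left(- \frac{186}{55}\right) 16 = - \frac{2976}{55}$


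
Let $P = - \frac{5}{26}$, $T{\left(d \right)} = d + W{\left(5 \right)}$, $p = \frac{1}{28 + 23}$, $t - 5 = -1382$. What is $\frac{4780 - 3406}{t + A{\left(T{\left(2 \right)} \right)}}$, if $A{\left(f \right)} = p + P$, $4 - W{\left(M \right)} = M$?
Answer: $- \frac{1821924}{1826131} \approx -0.9977$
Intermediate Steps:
$t = -1377$ ($t = 5 - 1382 = -1377$)
$W{\left(M \right)} = 4 - M$
$p = \frac{1}{51} \approx 0.019608$
$T{\left(d \right)} = -1 + d$ ($T{\left(d \right)} = d + \left(4 - 5\right) = d - 1 = -1 + d$)
$P = - \frac{5}{26}$ ($P = \left(-5\right) \frac{1}{26} = - \frac{5}{26} \approx -0.19231$)
$A{\left(f \right)} = - \frac{229}{1326}$ ($A{\left(f \right)} = \frac{1}{51} - \frac{5}{26} = - \frac{229}{1326}$)
$\frac{4780 - 3406}{t + A{\left(T{\left(2 \right)} \right)}} = \frac{4780 - 3406}{-1377 - \frac{229}{1326}} = \frac{1374}{- \frac{1826131}{1326}} = 1374 \left(- \frac{1326}{1826131}\right) = - \frac{1821924}{1826131}$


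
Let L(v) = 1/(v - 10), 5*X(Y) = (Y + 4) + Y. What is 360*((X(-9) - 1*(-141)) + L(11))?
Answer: 50112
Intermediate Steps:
X(Y) = 4/5 + 2*Y/5 (X(Y) = ((Y + 4) + Y)/5 = ((4 + Y) + Y)/5 = (4 + 2*Y)/5 = 4/5 + 2*Y/5)
L(v) = 1/(-10 + v)
360*((X(-9) - 1*(-141)) + L(11)) = 360*(((4/5 + (2/5)*(-9)) - 1*(-141)) + 1/(-10 + 11)) = 360*(((4/5 - 18/5) + 141) + 1/1) = 360*((-14/5 + 141) + 1) = 360*(691/5 + 1) = 360*(696/5) = 50112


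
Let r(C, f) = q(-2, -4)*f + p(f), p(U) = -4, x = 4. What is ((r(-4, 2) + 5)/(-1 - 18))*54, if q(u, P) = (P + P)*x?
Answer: 3402/19 ≈ 179.05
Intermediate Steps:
q(u, P) = 8*P (q(u, P) = (P + P)*4 = (2*P)*4 = 8*P)
r(C, f) = -4 - 32*f (r(C, f) = (8*(-4))*f - 4 = -32*f - 4 = -4 - 32*f)
((r(-4, 2) + 5)/(-1 - 18))*54 = (((-4 - 32*2) + 5)/(-1 - 18))*54 = (((-4 - 64) + 5)/(-19))*54 = ((-68 + 5)*(-1/19))*54 = -63*(-1/19)*54 = (63/19)*54 = 3402/19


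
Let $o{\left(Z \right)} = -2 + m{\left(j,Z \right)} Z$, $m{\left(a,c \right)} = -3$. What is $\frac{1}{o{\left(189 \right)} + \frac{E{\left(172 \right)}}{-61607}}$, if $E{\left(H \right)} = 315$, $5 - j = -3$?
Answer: $- \frac{8801}{5007814} \approx -0.0017575$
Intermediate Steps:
$j = 8$ ($j = 5 - -3 = 5 + 3 = 8$)
$o{\left(Z \right)} = -2 - 3 Z$
$\frac{1}{o{\left(189 \right)} + \frac{E{\left(172 \right)}}{-61607}} = \frac{1}{\left(-2 - 567\right) + \frac{315}{-61607}} = \frac{1}{\left(-2 - 567\right) + 315 \left(- \frac{1}{61607}\right)} = \frac{1}{-569 - \frac{45}{8801}} = \frac{1}{- \frac{5007814}{8801}} = - \frac{8801}{5007814}$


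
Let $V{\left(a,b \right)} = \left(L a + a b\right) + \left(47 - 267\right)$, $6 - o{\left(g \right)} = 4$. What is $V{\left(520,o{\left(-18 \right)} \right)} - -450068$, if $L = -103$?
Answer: $397328$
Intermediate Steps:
$o{\left(g \right)} = 2$ ($o{\left(g \right)} = 6 - 4 = 2$)
$V{\left(a,b \right)} = -220 - 103 a + a b$ ($V{\left(a,b \right)} = \left(- 103 a + a b\right) + \left(47 - 267\right) = \left(- 103 a + a b\right) - 220 = -220 - 103 a + a b$)
$V{\left(520,o{\left(-18 \right)} \right)} - -450068 = \left(-220 - 53560 + 520 \cdot 2\right) - -450068 = \left(-220 - 53560 + 1040\right) + 450068 = -52740 + 450068 = 397328$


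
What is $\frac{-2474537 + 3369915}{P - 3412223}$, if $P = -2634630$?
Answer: $- \frac{895378}{6046853} \approx -0.14807$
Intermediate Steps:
$\frac{-2474537 + 3369915}{P - 3412223} = \frac{-2474537 + 3369915}{-2634630 - 3412223} = \frac{895378}{-6046853} = 895378 \left(- \frac{1}{6046853}\right) = - \frac{895378}{6046853}$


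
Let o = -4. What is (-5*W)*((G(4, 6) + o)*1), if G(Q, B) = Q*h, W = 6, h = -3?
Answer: 480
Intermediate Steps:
G(Q, B) = -3*Q (G(Q, B) = Q*(-3) = -3*Q)
(-5*W)*((G(4, 6) + o)*1) = (-5*6)*((-3*4 - 4)*1) = -30*(-12 - 4) = -(-480) = -30*(-16) = 480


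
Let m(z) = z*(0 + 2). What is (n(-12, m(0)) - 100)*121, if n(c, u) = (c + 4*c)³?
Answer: -26148100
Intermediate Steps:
m(z) = 2*z (m(z) = z*2 = 2*z)
n(c, u) = 125*c³ (n(c, u) = (5*c)³ = 125*c³)
(n(-12, m(0)) - 100)*121 = (125*(-12)³ - 100)*121 = (125*(-1728) - 100)*121 = (-216000 - 100)*121 = -216100*121 = -26148100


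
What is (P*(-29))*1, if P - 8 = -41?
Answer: 957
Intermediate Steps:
P = -33 (P = 8 - 41 = -33)
(P*(-29))*1 = -33*(-29)*1 = 957*1 = 957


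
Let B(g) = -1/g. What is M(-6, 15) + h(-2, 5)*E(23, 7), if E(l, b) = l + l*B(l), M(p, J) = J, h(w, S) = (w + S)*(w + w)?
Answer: -249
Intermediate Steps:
h(w, S) = 2*w*(S + w) (h(w, S) = (S + w)*(2*w) = 2*w*(S + w))
E(l, b) = -1 + l (E(l, b) = l + l*(-1/l) = l - 1 = -1 + l)
M(-6, 15) + h(-2, 5)*E(23, 7) = 15 + (2*(-2)*(5 - 2))*(-1 + 23) = 15 + (2*(-2)*3)*22 = 15 - 12*22 = 15 - 264 = -249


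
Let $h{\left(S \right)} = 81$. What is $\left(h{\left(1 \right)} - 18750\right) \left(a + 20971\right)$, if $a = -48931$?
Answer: $521985240$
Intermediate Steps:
$\left(h{\left(1 \right)} - 18750\right) \left(a + 20971\right) = \left(81 - 18750\right) \left(-48931 + 20971\right) = \left(-18669\right) \left(-27960\right) = 521985240$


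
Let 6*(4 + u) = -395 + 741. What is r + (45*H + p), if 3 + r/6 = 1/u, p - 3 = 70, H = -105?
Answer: -751852/161 ≈ -4669.9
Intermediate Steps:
p = 73 (p = 3 + 70 = 73)
u = 161/3 (u = -4 + (-395 + 741)/6 = -4 + (⅙)*346 = -4 + 173/3 = 161/3 ≈ 53.667)
r = -2880/161 (r = -18 + 6/(161/3) = -18 + 6*(3/161) = -18 + 18/161 = -2880/161 ≈ -17.888)
r + (45*H + p) = -2880/161 + (45*(-105) + 73) = -2880/161 + (-4725 + 73) = -2880/161 - 4652 = -751852/161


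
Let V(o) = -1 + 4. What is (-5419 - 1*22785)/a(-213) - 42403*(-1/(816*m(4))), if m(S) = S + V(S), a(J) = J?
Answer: 56711029/405552 ≈ 139.84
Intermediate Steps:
V(o) = 3
m(S) = 3 + S (m(S) = S + 3 = 3 + S)
(-5419 - 1*22785)/a(-213) - 42403*(-1/(816*m(4))) = (-5419 - 1*22785)/(-213) - 42403*(-1/(816*(3 + 4))) = (-5419 - 22785)*(-1/213) - 42403/(7*(-816)) = -28204*(-1/213) - 42403/(-5712) = 28204/213 - 42403*(-1/5712) = 28204/213 + 42403/5712 = 56711029/405552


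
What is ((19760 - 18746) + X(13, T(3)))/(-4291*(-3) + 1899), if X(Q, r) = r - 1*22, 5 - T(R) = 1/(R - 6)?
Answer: 748/11079 ≈ 0.067515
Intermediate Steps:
T(R) = 5 - 1/(-6 + R) (T(R) = 5 - 1/(R - 6) = 5 - 1/(-6 + R))
X(Q, r) = -22 + r (X(Q, r) = r - 22 = -22 + r)
((19760 - 18746) + X(13, T(3)))/(-4291*(-3) + 1899) = ((19760 - 18746) + (-22 + (-31 + 5*3)/(-6 + 3)))/(-4291*(-3) + 1899) = (1014 + (-22 + (-31 + 15)/(-3)))/(12873 + 1899) = (1014 + (-22 - ⅓*(-16)))/14772 = (1014 + (-22 + 16/3))*(1/14772) = (1014 - 50/3)*(1/14772) = (2992/3)*(1/14772) = 748/11079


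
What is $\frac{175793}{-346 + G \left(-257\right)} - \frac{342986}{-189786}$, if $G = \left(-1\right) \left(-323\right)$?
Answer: $- \frac{2386383148}{7909995801} \approx -0.30169$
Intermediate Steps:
$G = 323$
$\frac{175793}{-346 + G \left(-257\right)} - \frac{342986}{-189786} = \frac{175793}{-346 + 323 \left(-257\right)} - \frac{342986}{-189786} = \frac{175793}{-346 - 83011} - - \frac{171493}{94893} = \frac{175793}{-83357} + \frac{171493}{94893} = 175793 \left(- \frac{1}{83357}\right) + \frac{171493}{94893} = - \frac{175793}{83357} + \frac{171493}{94893} = - \frac{2386383148}{7909995801}$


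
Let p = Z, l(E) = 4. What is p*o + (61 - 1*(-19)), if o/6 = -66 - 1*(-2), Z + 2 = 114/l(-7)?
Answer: -10096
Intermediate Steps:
Z = 53/2 (Z = -2 + 114/4 = -2 + 114*(1/4) = -2 + 57/2 = 53/2 ≈ 26.500)
p = 53/2 ≈ 26.500
o = -384 (o = 6*(-66 - 1*(-2)) = 6*(-66 + 2) = 6*(-64) = -384)
p*o + (61 - 1*(-19)) = (53/2)*(-384) + (61 - 1*(-19)) = -10176 + (61 + 19) = -10176 + 80 = -10096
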